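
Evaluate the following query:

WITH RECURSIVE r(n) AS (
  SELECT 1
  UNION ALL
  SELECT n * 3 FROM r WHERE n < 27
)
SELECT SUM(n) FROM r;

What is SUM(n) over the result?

Base: n=1.
Iteration 1: 1 < 27 holds -> n = 1 * 3 = 3.
Iteration 2: 3 < 27 holds -> n = 3 * 3 = 9.
Iteration 3: 9 < 27 holds -> n = 9 * 3 = 27.
Iteration 4: 27 < 27 fails; recursion stops.
SUM(n) = 1 + 3 + 9 + 27 = 40.

40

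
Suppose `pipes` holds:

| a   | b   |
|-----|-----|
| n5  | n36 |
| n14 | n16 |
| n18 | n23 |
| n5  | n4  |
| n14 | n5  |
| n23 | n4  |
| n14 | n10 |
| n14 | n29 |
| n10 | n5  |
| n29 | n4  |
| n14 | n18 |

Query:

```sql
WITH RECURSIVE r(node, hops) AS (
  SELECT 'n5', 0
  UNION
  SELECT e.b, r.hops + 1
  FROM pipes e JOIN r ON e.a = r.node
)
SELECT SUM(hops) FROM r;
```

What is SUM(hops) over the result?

2

Base: (n5, hops=0).
Iteration 1: edges from {n5} -> (n36, hops=1), (n4, hops=1).
Iteration 2: no outgoing edges from {n36,n4}; recursion stops.
SUM(hops) = 0 + 1 + 1 = 2.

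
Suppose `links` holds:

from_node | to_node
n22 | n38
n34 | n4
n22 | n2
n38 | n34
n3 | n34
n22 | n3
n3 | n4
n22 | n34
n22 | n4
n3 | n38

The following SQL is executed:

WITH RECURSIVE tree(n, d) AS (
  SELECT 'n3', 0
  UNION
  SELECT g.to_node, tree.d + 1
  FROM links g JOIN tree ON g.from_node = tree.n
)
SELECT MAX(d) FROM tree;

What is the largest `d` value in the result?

3

Base: (n3, d=0).
Iteration 1: edges from {n3} -> (n34, d=1), (n38, d=1), (n4, d=1).
Iteration 2: edges from {n34,n38,n4} -> (n34, d=2), (n4, d=2).
Iteration 3: edges from {n34,n4} -> (n4, d=3).
Iteration 4: no outgoing edges from {n4}; recursion stops.
d values: 0, 1, 1, 1, 2, 2, 3; the maximum is 3.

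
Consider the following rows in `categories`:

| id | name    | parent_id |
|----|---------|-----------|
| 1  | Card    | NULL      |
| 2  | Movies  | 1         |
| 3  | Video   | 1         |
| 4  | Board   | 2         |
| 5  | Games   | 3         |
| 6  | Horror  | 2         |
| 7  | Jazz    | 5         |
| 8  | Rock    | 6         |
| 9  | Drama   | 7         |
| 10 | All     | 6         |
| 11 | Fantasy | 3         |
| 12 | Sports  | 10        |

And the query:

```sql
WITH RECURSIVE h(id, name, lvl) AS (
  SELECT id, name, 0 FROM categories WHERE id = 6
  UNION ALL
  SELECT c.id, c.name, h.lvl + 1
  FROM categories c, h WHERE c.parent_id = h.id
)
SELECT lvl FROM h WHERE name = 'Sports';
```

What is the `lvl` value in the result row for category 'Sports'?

Base: id=6 (Horror) at lvl 0.
Iteration 1: rows with parent_id in {6} -> Rock (id 8, lvl 1), All (id 10, lvl 1).
Iteration 2: rows with parent_id in {8,10} -> Sports (id 12, lvl 2).
Iteration 3: no rows with parent_id in {12}; recursion stops.

2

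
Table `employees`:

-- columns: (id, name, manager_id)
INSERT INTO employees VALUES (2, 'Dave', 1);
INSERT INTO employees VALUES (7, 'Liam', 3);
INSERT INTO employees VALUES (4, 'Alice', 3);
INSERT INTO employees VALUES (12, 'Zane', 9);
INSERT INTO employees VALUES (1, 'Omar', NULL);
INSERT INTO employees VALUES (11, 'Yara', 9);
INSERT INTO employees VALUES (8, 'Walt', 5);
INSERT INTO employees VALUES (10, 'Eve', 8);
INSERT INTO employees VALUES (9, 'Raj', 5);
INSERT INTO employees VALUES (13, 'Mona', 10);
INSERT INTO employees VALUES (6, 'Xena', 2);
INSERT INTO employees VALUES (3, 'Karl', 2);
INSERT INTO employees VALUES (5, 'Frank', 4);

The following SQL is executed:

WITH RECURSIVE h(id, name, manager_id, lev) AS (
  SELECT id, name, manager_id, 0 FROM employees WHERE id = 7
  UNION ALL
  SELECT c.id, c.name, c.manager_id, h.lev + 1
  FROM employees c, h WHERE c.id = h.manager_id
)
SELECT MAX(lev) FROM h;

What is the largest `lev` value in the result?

3

Base: id=7 (Liam), manager_id=3, lev 0.
Iteration 1: join on id=3 -> Karl (id 3, manager_id=2, lev 1).
Iteration 2: join on id=2 -> Dave (id 2, manager_id=1, lev 2).
Iteration 3: join on id=1 -> Omar (id 1, manager_id=NULL, lev 3).
Iteration 4: manager_id is NULL; no match; recursion stops.
lev values: 0, 1, 2, 3; the maximum is 3.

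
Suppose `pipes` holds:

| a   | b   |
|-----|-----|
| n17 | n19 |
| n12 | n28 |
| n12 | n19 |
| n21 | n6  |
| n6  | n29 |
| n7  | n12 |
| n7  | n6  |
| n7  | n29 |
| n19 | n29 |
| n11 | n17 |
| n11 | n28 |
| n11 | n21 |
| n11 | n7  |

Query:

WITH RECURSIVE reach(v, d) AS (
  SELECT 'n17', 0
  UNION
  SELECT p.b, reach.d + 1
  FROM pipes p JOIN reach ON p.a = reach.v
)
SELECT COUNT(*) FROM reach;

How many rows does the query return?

3

Base: (n17, d=0).
Iteration 1: edges from {n17} -> (n19, d=1).
Iteration 2: edges from {n19} -> (n29, d=2).
Iteration 3: no outgoing edges from {n29}; recursion stops.
Total rows emitted: 3.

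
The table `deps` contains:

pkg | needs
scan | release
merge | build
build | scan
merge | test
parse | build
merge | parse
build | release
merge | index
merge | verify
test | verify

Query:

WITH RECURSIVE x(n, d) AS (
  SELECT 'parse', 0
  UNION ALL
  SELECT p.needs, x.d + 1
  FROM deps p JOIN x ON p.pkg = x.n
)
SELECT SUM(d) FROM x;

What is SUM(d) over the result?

Base: (parse, d=0).
Iteration 1: edges from {parse} -> (build, d=1).
Iteration 2: edges from {build} -> (release, d=2), (scan, d=2).
Iteration 3: edges from {release,scan} -> (release, d=3).
Iteration 4: no outgoing edges from {release}; recursion stops.
SUM(d) = 0 + 1 + 2 + 2 + 3 = 8.

8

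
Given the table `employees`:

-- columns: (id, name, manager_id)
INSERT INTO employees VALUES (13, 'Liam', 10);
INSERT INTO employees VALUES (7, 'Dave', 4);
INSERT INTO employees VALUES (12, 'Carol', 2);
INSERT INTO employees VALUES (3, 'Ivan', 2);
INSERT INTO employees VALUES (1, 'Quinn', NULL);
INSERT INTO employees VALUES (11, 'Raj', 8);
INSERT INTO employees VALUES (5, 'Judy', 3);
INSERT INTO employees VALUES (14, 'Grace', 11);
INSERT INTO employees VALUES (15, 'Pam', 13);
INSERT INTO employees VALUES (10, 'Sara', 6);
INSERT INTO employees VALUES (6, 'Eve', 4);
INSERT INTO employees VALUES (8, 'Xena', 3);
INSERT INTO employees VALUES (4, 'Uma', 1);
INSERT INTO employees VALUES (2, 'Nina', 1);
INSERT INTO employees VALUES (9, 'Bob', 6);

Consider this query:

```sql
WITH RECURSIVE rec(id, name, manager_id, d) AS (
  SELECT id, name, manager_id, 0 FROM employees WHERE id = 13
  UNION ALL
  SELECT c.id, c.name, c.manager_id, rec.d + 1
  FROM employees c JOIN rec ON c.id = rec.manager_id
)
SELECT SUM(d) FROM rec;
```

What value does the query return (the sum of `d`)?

10

Base: id=13 (Liam), manager_id=10, d 0.
Iteration 1: join on id=10 -> Sara (id 10, manager_id=6, d 1).
Iteration 2: join on id=6 -> Eve (id 6, manager_id=4, d 2).
Iteration 3: join on id=4 -> Uma (id 4, manager_id=1, d 3).
Iteration 4: join on id=1 -> Quinn (id 1, manager_id=NULL, d 4).
Iteration 5: manager_id is NULL; no match; recursion stops.
SUM(d) = 0 + 1 + 2 + 3 + 4 = 10.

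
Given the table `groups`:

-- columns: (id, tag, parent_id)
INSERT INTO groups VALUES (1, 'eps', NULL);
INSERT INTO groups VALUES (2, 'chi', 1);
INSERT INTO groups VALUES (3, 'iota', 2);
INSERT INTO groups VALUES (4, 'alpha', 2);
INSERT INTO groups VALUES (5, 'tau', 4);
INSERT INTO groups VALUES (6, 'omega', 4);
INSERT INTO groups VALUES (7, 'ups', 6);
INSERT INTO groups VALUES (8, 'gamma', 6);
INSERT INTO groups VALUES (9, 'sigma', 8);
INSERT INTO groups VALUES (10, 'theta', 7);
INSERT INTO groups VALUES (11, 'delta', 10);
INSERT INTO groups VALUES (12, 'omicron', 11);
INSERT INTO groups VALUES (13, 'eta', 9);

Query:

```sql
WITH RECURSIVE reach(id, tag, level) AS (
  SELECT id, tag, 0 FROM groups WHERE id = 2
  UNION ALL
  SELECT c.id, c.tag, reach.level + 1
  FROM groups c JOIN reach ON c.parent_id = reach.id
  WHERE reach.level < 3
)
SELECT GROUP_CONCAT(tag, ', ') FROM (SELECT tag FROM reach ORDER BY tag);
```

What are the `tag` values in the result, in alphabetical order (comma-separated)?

Base: id=2 (chi) at level 0.
Iteration 1: rows with parent_id in {2} -> iota (id 3, level 1), alpha (id 4, level 1).
Iteration 2: rows with parent_id in {3,4} -> tau (id 5, level 2), omega (id 6, level 2).
Iteration 3: rows with parent_id in {5,6} -> ups (id 7, level 3), gamma (id 8, level 3).
Iteration 4: level < 3 fails for all current rows; recursion stops.

alpha, chi, gamma, iota, omega, tau, ups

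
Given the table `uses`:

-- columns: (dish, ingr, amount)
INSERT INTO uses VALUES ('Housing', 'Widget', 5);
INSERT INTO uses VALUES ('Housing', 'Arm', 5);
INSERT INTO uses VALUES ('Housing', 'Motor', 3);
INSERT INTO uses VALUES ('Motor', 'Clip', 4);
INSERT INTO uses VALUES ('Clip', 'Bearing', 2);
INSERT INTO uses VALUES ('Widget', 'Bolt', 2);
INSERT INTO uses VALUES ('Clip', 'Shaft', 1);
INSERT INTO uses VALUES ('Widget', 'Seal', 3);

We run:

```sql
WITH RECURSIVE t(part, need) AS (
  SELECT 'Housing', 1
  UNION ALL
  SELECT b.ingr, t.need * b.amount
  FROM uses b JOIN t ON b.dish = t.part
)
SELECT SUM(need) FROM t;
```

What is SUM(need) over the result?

87

Base: (Housing, need=1).
Iteration 1: components of {Housing} -> Arm = 1*5 = 5, Motor = 1*3 = 3, Widget = 1*5 = 5.
Iteration 2: components of {Arm,Motor,Widget} -> Bolt = 5*2 = 10, Clip = 3*4 = 12, Seal = 5*3 = 15.
Iteration 3: components of {Bolt,Clip,Seal} -> Bearing = 12*2 = 24, Shaft = 12*1 = 12.
Iteration 4: no further components; recursion stops.
SUM(need) = 1 + 5 + 5 + 3 + 10 + 15 + 12 + 24 + 12 = 87.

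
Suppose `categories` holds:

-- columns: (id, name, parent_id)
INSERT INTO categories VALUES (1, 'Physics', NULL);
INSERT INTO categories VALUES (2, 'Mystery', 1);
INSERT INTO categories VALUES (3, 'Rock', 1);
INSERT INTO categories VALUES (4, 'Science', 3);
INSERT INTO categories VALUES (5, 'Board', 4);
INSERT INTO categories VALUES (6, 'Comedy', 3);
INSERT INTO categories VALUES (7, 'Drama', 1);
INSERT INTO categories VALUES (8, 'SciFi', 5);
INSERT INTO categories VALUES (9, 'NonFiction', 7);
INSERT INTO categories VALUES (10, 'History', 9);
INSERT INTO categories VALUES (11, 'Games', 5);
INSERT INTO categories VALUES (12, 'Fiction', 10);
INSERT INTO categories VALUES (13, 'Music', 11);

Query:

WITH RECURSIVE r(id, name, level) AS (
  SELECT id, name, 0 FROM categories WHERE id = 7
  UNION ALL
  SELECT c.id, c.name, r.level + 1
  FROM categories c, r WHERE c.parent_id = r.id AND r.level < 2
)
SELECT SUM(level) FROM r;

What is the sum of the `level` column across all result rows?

3

Base: id=7 (Drama) at level 0.
Iteration 1: rows with parent_id in {7} -> NonFiction (id 9, level 1).
Iteration 2: rows with parent_id in {9} -> History (id 10, level 2).
Iteration 3: level < 2 fails for all current rows; recursion stops.
SUM(level) = 0 + 1 + 2 = 3.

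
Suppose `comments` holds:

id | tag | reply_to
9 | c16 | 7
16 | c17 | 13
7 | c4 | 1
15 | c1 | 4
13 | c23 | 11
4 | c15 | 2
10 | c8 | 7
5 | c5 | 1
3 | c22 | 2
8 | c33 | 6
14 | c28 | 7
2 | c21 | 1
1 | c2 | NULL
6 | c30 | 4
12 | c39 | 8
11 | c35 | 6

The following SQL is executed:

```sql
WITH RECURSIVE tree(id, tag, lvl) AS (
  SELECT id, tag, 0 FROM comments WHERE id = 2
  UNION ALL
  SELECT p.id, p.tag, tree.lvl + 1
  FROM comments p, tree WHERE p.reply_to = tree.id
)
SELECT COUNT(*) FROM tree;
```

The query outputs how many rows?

10

Base: id=2 (c21) at lvl 0.
Iteration 1: rows with reply_to in {2} -> c22 (id 3, lvl 1), c15 (id 4, lvl 1).
Iteration 2: rows with reply_to in {3,4} -> c30 (id 6, lvl 2), c1 (id 15, lvl 2).
Iteration 3: rows with reply_to in {6,15} -> c33 (id 8, lvl 3), c35 (id 11, lvl 3).
Iteration 4: rows with reply_to in {8,11} -> c39 (id 12, lvl 4), c23 (id 13, lvl 4).
Iteration 5: rows with reply_to in {12,13} -> c17 (id 16, lvl 5).
Iteration 6: no rows with reply_to in {16}; recursion stops.
Total rows emitted: 10.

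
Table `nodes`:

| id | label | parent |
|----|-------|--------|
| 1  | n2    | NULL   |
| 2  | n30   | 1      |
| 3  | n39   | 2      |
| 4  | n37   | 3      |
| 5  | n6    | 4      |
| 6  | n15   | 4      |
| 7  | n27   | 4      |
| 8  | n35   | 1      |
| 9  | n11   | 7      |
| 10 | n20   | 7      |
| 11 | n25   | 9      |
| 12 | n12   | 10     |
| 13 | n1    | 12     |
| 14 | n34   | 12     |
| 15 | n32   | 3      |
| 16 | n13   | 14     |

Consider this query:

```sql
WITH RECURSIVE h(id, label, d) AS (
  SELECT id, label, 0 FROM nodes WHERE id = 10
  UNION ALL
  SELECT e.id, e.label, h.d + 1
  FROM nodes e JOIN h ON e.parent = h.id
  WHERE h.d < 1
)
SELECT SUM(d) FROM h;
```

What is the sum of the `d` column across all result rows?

Base: id=10 (n20) at d 0.
Iteration 1: rows with parent in {10} -> n12 (id 12, d 1).
Iteration 2: d < 1 fails for all current rows; recursion stops.
SUM(d) = 0 + 1 = 1.

1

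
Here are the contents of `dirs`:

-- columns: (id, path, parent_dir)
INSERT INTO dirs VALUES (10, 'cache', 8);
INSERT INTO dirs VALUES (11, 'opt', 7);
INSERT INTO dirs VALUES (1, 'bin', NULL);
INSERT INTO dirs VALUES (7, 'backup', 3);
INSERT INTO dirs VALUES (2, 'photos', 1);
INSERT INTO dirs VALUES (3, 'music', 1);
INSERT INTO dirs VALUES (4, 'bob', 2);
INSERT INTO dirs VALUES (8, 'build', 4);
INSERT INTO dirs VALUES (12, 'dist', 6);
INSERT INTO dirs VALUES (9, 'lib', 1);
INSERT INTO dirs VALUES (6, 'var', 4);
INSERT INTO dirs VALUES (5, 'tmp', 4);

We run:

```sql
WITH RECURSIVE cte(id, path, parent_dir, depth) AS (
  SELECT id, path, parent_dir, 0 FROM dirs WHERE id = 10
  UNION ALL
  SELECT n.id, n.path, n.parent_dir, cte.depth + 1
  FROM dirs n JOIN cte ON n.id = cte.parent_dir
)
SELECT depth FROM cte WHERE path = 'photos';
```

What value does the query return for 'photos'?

Base: id=10 (cache), parent_dir=8, depth 0.
Iteration 1: join on id=8 -> build (id 8, parent_dir=4, depth 1).
Iteration 2: join on id=4 -> bob (id 4, parent_dir=2, depth 2).
Iteration 3: join on id=2 -> photos (id 2, parent_dir=1, depth 3).
Iteration 4: join on id=1 -> bin (id 1, parent_dir=NULL, depth 4).
Iteration 5: parent_dir is NULL; no match; recursion stops.

3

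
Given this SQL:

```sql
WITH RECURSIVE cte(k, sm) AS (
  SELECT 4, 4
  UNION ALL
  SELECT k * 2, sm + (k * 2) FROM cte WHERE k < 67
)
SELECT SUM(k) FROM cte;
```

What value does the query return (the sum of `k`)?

252

Base: k=4, sm=4.
Iteration 1: 4 < 67 holds -> k = 4 * 2 = 8, sm = 4 + 8 = 12.
Iteration 2: 8 < 67 holds -> k = 8 * 2 = 16, sm = 12 + 16 = 28.
Iteration 3: 16 < 67 holds -> k = 16 * 2 = 32, sm = 28 + 32 = 60.
Iteration 4: 32 < 67 holds -> k = 32 * 2 = 64, sm = 60 + 64 = 124.
Iteration 5: 64 < 67 holds -> k = 64 * 2 = 128, sm = 124 + 128 = 252.
Iteration 6: 128 < 67 fails; recursion stops.
SUM(k) = 4 + 8 + 16 + 32 + 64 + 128 = 252.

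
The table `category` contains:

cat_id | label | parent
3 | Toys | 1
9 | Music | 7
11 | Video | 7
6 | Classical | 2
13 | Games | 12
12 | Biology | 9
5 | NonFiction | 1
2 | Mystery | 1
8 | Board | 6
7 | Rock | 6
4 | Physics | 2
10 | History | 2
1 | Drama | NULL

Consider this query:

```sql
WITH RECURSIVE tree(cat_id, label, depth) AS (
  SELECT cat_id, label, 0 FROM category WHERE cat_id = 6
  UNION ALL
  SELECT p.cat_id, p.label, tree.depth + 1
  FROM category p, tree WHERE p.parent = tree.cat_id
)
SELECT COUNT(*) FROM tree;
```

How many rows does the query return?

Base: cat_id=6 (Classical) at depth 0.
Iteration 1: rows with parent in {6} -> Rock (id 7, depth 1), Board (id 8, depth 1).
Iteration 2: rows with parent in {7,8} -> Music (id 9, depth 2), Video (id 11, depth 2).
Iteration 3: rows with parent in {9,11} -> Biology (id 12, depth 3).
Iteration 4: rows with parent in {12} -> Games (id 13, depth 4).
Iteration 5: no rows with parent in {13}; recursion stops.
Total rows emitted: 7.

7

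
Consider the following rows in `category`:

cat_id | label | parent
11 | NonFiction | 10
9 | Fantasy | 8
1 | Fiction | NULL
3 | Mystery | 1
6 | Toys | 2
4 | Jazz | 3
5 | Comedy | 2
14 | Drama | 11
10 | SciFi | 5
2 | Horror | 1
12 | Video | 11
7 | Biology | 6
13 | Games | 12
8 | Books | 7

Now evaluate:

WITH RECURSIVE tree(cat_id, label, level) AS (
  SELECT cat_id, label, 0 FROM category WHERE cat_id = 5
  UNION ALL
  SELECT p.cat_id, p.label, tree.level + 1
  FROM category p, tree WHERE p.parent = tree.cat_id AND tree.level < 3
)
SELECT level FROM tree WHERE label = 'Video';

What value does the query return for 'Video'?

Base: cat_id=5 (Comedy) at level 0.
Iteration 1: rows with parent in {5} -> SciFi (id 10, level 1).
Iteration 2: rows with parent in {10} -> NonFiction (id 11, level 2).
Iteration 3: rows with parent in {11} -> Video (id 12, level 3), Drama (id 14, level 3).
Iteration 4: level < 3 fails for all current rows; recursion stops.

3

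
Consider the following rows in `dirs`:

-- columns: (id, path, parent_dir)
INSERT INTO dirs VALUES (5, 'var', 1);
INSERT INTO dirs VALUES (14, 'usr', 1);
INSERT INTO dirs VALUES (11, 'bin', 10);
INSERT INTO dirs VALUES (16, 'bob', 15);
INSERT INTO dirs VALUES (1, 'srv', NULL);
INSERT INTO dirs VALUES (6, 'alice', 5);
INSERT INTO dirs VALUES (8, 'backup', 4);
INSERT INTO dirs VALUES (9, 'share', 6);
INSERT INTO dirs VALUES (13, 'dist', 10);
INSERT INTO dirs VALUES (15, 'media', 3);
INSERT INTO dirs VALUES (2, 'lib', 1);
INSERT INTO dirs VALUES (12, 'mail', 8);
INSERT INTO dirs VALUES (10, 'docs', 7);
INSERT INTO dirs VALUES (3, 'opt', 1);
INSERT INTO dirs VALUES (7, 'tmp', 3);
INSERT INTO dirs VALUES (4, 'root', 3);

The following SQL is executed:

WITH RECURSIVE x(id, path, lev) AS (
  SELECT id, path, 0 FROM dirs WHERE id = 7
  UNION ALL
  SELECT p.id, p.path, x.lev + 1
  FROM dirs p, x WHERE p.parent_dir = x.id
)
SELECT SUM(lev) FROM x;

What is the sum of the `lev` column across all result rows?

Base: id=7 (tmp) at lev 0.
Iteration 1: rows with parent_dir in {7} -> docs (id 10, lev 1).
Iteration 2: rows with parent_dir in {10} -> bin (id 11, lev 2), dist (id 13, lev 2).
Iteration 3: no rows with parent_dir in {11,13}; recursion stops.
SUM(lev) = 0 + 1 + 2 + 2 = 5.

5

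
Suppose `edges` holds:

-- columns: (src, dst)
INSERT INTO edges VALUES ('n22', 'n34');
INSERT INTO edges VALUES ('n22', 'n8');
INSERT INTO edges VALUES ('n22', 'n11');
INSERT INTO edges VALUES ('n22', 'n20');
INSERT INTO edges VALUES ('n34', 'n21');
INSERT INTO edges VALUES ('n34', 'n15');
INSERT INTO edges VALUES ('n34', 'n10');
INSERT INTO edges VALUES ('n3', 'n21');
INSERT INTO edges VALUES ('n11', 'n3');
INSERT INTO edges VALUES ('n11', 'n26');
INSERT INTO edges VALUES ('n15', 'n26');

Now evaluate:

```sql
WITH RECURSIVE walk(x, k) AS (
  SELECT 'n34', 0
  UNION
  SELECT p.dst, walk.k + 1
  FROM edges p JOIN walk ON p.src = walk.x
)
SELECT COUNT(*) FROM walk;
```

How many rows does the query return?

5

Base: (n34, k=0).
Iteration 1: edges from {n34} -> (n10, k=1), (n15, k=1), (n21, k=1).
Iteration 2: edges from {n10,n15,n21} -> (n26, k=2).
Iteration 3: no outgoing edges from {n26}; recursion stops.
Total rows emitted: 5.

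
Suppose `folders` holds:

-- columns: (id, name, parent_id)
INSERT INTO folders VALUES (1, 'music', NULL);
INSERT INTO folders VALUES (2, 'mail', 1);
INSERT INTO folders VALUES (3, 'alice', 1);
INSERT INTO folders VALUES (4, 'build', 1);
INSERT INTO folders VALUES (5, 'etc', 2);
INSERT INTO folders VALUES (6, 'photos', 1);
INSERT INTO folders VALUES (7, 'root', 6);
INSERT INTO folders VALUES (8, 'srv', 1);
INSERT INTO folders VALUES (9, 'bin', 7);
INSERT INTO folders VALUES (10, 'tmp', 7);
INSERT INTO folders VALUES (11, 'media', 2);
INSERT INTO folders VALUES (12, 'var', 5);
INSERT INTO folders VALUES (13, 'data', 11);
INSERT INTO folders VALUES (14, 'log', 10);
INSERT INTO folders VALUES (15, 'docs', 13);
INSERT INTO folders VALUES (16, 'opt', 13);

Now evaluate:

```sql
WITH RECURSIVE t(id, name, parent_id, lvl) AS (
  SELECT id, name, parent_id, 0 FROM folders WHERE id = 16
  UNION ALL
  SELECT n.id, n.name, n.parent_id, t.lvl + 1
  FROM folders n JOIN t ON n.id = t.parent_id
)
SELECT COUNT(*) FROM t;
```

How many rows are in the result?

Base: id=16 (opt), parent_id=13, lvl 0.
Iteration 1: join on id=13 -> data (id 13, parent_id=11, lvl 1).
Iteration 2: join on id=11 -> media (id 11, parent_id=2, lvl 2).
Iteration 3: join on id=2 -> mail (id 2, parent_id=1, lvl 3).
Iteration 4: join on id=1 -> music (id 1, parent_id=NULL, lvl 4).
Iteration 5: parent_id is NULL; no match; recursion stops.
Total rows emitted: 5.

5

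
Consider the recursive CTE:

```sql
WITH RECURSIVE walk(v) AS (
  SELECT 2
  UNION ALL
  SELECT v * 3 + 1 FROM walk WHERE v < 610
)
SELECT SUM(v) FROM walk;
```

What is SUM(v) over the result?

Base: v=2.
Iteration 1: 2 < 610 holds -> v = 2 * 3 + 1 = 7.
Iteration 2: 7 < 610 holds -> v = 7 * 3 + 1 = 22.
Iteration 3: 22 < 610 holds -> v = 22 * 3 + 1 = 67.
Iteration 4: 67 < 610 holds -> v = 67 * 3 + 1 = 202.
Iteration 5: 202 < 610 holds -> v = 202 * 3 + 1 = 607.
Iteration 6: 607 < 610 holds -> v = 607 * 3 + 1 = 1822.
Iteration 7: 1822 < 610 fails; recursion stops.
SUM(v) = 2 + 7 + 22 + 67 + 202 + 607 + 1822 = 2729.

2729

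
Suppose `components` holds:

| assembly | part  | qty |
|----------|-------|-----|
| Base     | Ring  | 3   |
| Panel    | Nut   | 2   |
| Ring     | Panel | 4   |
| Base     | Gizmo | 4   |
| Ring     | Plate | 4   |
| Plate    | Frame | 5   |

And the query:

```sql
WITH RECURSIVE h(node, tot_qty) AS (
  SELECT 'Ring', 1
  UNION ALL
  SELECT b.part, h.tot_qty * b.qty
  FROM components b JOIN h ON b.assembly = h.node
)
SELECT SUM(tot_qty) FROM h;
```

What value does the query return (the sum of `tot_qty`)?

Base: (Ring, tot_qty=1).
Iteration 1: components of {Ring} -> Panel = 1*4 = 4, Plate = 1*4 = 4.
Iteration 2: components of {Panel,Plate} -> Frame = 4*5 = 20, Nut = 4*2 = 8.
Iteration 3: no further components; recursion stops.
SUM(tot_qty) = 1 + 4 + 4 + 8 + 20 = 37.

37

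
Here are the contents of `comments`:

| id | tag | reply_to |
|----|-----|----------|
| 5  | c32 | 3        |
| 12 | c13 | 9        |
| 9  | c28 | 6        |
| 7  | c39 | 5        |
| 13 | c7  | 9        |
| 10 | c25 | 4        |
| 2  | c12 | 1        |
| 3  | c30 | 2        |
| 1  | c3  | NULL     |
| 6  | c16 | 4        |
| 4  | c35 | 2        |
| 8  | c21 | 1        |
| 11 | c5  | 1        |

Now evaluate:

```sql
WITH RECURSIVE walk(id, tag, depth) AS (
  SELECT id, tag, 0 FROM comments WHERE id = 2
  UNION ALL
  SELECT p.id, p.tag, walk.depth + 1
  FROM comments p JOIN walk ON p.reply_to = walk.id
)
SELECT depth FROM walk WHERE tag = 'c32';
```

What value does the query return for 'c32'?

Base: id=2 (c12) at depth 0.
Iteration 1: rows with reply_to in {2} -> c30 (id 3, depth 1), c35 (id 4, depth 1).
Iteration 2: rows with reply_to in {3,4} -> c32 (id 5, depth 2), c16 (id 6, depth 2), c25 (id 10, depth 2).
Iteration 3: rows with reply_to in {5,6,10} -> c39 (id 7, depth 3), c28 (id 9, depth 3).
Iteration 4: rows with reply_to in {7,9} -> c13 (id 12, depth 4), c7 (id 13, depth 4).
Iteration 5: no rows with reply_to in {12,13}; recursion stops.

2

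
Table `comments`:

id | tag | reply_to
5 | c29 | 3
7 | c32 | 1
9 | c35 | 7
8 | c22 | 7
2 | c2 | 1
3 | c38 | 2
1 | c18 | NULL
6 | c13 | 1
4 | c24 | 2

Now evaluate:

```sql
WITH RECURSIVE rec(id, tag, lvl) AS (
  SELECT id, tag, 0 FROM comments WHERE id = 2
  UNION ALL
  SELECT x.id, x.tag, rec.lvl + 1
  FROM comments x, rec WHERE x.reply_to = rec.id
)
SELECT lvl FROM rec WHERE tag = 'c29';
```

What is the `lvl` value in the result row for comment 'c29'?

2

Base: id=2 (c2) at lvl 0.
Iteration 1: rows with reply_to in {2} -> c38 (id 3, lvl 1), c24 (id 4, lvl 1).
Iteration 2: rows with reply_to in {3,4} -> c29 (id 5, lvl 2).
Iteration 3: no rows with reply_to in {5}; recursion stops.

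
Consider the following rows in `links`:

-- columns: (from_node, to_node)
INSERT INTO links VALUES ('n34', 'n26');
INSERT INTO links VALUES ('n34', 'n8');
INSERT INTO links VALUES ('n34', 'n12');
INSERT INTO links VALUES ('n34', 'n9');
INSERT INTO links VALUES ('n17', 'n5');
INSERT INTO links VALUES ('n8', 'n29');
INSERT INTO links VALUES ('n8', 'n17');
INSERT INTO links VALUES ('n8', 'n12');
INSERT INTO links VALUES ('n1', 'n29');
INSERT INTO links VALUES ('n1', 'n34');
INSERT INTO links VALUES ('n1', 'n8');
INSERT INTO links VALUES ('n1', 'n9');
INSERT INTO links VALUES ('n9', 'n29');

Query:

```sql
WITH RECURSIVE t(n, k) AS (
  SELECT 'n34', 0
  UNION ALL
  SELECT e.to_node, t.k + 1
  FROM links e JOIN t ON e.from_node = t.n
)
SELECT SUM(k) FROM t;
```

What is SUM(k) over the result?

15

Base: (n34, k=0).
Iteration 1: edges from {n34} -> (n12, k=1), (n26, k=1), (n8, k=1), (n9, k=1).
Iteration 2: edges from {n12,n26,n8,n9} -> (n12, k=2), (n17, k=2), (n29, k=2) x2. [UNION ALL keeps all 4 new rows, including repeats]
Iteration 3: edges from {n12,n17,n29} -> (n5, k=3).
Iteration 4: no outgoing edges from {n5}; recursion stops.
SUM(k) = 0 + 1 + 1 + 1 + 1 + 2 + 2 + 2 + 2 + 3 = 15.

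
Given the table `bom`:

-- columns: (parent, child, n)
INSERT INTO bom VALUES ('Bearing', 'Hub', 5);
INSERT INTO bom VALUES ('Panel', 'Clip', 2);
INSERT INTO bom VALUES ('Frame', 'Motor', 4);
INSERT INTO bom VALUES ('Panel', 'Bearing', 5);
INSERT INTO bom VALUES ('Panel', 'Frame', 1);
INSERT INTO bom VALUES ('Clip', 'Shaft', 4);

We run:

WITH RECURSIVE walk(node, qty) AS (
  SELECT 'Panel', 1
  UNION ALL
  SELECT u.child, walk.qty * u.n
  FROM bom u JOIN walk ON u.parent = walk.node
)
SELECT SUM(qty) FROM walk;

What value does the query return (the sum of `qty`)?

46

Base: (Panel, qty=1).
Iteration 1: components of {Panel} -> Bearing = 1*5 = 5, Clip = 1*2 = 2, Frame = 1*1 = 1.
Iteration 2: components of {Bearing,Clip,Frame} -> Hub = 5*5 = 25, Motor = 1*4 = 4, Shaft = 2*4 = 8.
Iteration 3: no further components; recursion stops.
SUM(qty) = 1 + 5 + 1 + 2 + 25 + 4 + 8 = 46.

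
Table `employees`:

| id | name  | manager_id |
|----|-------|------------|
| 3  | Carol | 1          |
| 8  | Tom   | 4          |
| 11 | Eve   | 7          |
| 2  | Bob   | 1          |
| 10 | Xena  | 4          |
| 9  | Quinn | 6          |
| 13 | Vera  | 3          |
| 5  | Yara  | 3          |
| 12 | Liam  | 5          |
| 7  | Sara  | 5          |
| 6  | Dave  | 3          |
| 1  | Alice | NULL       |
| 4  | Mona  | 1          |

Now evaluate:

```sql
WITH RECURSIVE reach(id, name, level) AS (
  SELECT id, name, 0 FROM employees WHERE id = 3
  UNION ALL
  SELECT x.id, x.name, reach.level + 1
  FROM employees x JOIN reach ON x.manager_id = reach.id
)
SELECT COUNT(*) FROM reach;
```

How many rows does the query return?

Base: id=3 (Carol) at level 0.
Iteration 1: rows with manager_id in {3} -> Yara (id 5, level 1), Dave (id 6, level 1), Vera (id 13, level 1).
Iteration 2: rows with manager_id in {5,6,13} -> Sara (id 7, level 2), Quinn (id 9, level 2), Liam (id 12, level 2).
Iteration 3: rows with manager_id in {7,9,12} -> Eve (id 11, level 3).
Iteration 4: no rows with manager_id in {11}; recursion stops.
Total rows emitted: 8.

8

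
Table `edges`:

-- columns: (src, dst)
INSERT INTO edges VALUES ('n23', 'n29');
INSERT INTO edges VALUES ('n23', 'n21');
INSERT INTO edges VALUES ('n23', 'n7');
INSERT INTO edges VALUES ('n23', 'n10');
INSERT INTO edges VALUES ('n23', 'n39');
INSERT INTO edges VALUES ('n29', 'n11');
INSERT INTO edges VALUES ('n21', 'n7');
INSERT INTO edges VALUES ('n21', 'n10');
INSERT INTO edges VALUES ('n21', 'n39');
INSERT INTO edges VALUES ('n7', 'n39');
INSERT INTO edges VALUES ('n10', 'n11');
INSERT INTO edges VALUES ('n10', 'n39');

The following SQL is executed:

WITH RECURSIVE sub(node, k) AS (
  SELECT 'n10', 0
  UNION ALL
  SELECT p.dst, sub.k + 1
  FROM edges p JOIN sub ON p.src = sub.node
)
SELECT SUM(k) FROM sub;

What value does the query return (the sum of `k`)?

2

Base: (n10, k=0).
Iteration 1: edges from {n10} -> (n11, k=1), (n39, k=1).
Iteration 2: no outgoing edges from {n11,n39}; recursion stops.
SUM(k) = 0 + 1 + 1 = 2.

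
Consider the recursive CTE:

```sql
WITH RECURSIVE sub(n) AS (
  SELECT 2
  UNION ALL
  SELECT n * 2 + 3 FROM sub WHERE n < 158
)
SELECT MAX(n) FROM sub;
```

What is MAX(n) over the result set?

Base: n=2.
Iteration 1: 2 < 158 holds -> n = 2 * 2 + 3 = 7.
Iteration 2: 7 < 158 holds -> n = 7 * 2 + 3 = 17.
Iteration 3: 17 < 158 holds -> n = 17 * 2 + 3 = 37.
Iteration 4: 37 < 158 holds -> n = 37 * 2 + 3 = 77.
Iteration 5: 77 < 158 holds -> n = 77 * 2 + 3 = 157.
Iteration 6: 157 < 158 holds -> n = 157 * 2 + 3 = 317.
Iteration 7: 317 < 158 fails; recursion stops.
n values: 2, 7, 17, 37, 77, 157, 317; the maximum is 317.

317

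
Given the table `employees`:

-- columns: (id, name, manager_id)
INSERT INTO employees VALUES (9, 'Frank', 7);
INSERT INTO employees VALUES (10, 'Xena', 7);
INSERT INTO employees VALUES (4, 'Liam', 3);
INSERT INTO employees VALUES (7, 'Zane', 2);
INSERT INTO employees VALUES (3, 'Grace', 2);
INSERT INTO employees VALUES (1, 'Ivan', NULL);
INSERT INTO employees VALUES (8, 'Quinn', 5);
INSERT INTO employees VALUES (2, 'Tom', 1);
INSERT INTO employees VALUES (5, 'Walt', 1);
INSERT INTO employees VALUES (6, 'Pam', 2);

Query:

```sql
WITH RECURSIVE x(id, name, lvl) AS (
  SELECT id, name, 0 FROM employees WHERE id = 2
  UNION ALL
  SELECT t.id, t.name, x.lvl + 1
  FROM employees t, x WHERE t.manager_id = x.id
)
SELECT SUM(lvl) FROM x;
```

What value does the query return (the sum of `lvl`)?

Base: id=2 (Tom) at lvl 0.
Iteration 1: rows with manager_id in {2} -> Grace (id 3, lvl 1), Pam (id 6, lvl 1), Zane (id 7, lvl 1).
Iteration 2: rows with manager_id in {3,6,7} -> Liam (id 4, lvl 2), Frank (id 9, lvl 2), Xena (id 10, lvl 2).
Iteration 3: no rows with manager_id in {4,9,10}; recursion stops.
SUM(lvl) = 0 + 1 + 1 + 1 + 2 + 2 + 2 = 9.

9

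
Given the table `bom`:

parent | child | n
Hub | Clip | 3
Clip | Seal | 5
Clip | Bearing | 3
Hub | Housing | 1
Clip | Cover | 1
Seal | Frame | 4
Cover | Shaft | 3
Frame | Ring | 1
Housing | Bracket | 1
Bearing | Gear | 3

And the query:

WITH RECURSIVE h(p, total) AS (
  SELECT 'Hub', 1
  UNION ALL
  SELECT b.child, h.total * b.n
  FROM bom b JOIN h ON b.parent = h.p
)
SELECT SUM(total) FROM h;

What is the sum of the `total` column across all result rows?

189

Base: (Hub, total=1).
Iteration 1: components of {Hub} -> Clip = 1*3 = 3, Housing = 1*1 = 1.
Iteration 2: components of {Clip,Housing} -> Bearing = 3*3 = 9, Bracket = 1*1 = 1, Cover = 3*1 = 3, Seal = 3*5 = 15.
Iteration 3: components of {Bearing,Bracket,Cover,Seal} -> Frame = 15*4 = 60, Gear = 9*3 = 27, Shaft = 3*3 = 9.
Iteration 4: components of {Frame,Gear,Shaft} -> Ring = 60*1 = 60.
Iteration 5: no further components; recursion stops.
SUM(total) = 1 + 3 + 1 + 15 + 9 + 3 + 1 + 60 + 27 + 9 + 60 = 189.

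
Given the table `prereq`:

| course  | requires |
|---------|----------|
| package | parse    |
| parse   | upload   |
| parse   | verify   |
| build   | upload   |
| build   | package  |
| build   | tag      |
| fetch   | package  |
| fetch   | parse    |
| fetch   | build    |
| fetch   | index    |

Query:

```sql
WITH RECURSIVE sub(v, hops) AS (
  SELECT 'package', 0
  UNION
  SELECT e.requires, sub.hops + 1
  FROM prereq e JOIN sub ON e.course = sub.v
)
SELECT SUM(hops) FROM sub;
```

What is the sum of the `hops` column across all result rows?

5

Base: (package, hops=0).
Iteration 1: edges from {package} -> (parse, hops=1).
Iteration 2: edges from {parse} -> (upload, hops=2), (verify, hops=2).
Iteration 3: no outgoing edges from {upload,verify}; recursion stops.
SUM(hops) = 0 + 1 + 2 + 2 = 5.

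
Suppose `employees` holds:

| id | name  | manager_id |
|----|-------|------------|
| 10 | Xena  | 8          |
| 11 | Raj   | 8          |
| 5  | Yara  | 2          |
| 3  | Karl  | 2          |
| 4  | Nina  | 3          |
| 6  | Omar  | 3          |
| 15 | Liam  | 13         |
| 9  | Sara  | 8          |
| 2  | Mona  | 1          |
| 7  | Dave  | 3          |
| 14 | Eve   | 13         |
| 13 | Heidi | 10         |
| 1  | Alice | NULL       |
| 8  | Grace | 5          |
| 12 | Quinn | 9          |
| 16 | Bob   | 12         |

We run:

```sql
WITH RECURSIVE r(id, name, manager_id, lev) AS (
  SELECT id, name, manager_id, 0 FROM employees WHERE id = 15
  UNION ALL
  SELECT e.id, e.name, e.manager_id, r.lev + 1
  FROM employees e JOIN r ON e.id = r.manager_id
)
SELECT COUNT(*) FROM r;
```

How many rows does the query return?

Base: id=15 (Liam), manager_id=13, lev 0.
Iteration 1: join on id=13 -> Heidi (id 13, manager_id=10, lev 1).
Iteration 2: join on id=10 -> Xena (id 10, manager_id=8, lev 2).
Iteration 3: join on id=8 -> Grace (id 8, manager_id=5, lev 3).
Iteration 4: join on id=5 -> Yara (id 5, manager_id=2, lev 4).
Iteration 5: join on id=2 -> Mona (id 2, manager_id=1, lev 5).
Iteration 6: join on id=1 -> Alice (id 1, manager_id=NULL, lev 6).
Iteration 7: manager_id is NULL; no match; recursion stops.
Total rows emitted: 7.

7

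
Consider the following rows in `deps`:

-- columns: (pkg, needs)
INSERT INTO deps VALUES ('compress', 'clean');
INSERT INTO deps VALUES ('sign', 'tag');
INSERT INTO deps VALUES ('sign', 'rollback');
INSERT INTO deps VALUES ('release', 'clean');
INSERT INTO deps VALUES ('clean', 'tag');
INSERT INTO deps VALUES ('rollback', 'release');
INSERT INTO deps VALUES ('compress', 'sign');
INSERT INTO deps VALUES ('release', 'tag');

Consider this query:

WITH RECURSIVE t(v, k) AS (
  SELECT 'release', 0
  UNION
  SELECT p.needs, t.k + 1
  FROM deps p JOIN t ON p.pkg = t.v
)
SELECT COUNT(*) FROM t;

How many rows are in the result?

Base: (release, k=0).
Iteration 1: edges from {release} -> (clean, k=1), (tag, k=1).
Iteration 2: edges from {clean,tag} -> (tag, k=2).
Iteration 3: no outgoing edges from {tag}; recursion stops.
Total rows emitted: 4.

4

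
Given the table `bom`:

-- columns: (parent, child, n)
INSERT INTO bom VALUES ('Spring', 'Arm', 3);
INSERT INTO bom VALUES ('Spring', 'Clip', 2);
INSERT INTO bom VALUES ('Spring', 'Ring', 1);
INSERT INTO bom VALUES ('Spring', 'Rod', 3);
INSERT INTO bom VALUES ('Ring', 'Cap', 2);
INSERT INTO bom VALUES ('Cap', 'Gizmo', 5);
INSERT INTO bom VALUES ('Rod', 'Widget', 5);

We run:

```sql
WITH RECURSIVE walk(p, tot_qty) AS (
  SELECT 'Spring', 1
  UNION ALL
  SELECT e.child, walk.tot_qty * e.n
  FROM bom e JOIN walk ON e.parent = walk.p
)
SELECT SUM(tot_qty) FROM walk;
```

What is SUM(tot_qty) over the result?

37

Base: (Spring, tot_qty=1).
Iteration 1: components of {Spring} -> Arm = 1*3 = 3, Clip = 1*2 = 2, Ring = 1*1 = 1, Rod = 1*3 = 3.
Iteration 2: components of {Arm,Clip,Ring,Rod} -> Cap = 1*2 = 2, Widget = 3*5 = 15.
Iteration 3: components of {Cap,Widget} -> Gizmo = 2*5 = 10.
Iteration 4: no further components; recursion stops.
SUM(tot_qty) = 1 + 3 + 2 + 1 + 3 + 2 + 15 + 10 = 37.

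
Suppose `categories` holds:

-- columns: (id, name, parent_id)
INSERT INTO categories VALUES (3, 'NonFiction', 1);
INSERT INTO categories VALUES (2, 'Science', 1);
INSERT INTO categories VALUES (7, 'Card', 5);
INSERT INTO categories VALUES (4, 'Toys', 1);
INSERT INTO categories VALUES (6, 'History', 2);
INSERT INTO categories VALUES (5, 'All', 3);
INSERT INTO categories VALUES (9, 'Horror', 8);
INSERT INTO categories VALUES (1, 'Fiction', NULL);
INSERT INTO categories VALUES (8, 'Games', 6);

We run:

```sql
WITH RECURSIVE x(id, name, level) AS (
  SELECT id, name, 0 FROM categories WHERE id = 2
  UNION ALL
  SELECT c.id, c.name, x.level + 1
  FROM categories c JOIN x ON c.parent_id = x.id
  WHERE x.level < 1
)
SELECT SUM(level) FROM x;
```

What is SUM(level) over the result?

1

Base: id=2 (Science) at level 0.
Iteration 1: rows with parent_id in {2} -> History (id 6, level 1).
Iteration 2: level < 1 fails for all current rows; recursion stops.
SUM(level) = 0 + 1 = 1.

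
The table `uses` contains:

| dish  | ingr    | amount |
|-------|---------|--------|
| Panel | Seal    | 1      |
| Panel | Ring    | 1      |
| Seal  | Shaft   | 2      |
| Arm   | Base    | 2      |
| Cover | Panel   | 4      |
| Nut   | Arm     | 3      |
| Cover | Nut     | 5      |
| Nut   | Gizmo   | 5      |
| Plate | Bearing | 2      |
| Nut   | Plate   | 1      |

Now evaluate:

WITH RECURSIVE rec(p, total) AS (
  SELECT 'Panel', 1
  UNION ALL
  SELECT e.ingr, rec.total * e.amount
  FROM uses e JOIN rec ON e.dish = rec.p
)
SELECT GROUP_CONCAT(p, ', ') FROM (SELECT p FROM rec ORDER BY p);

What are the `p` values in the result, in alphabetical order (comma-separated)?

Panel, Ring, Seal, Shaft

Base: (Panel, total=1).
Iteration 1: components of {Panel} -> Ring = 1*1 = 1, Seal = 1*1 = 1.
Iteration 2: components of {Ring,Seal} -> Shaft = 1*2 = 2.
Iteration 3: no further components; recursion stops.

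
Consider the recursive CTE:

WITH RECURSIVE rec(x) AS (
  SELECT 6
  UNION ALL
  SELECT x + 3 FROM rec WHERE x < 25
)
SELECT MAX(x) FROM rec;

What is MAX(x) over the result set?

27

Base: x=6.
Iteration 1: 6 < 25 holds -> x = 6 + 3 = 9.
Iteration 2: 9 < 25 holds -> x = 9 + 3 = 12.
Iteration 3: 12 < 25 holds -> x = 12 + 3 = 15.
Iteration 4: 15 < 25 holds -> x = 15 + 3 = 18.
Iteration 5: 18 < 25 holds -> x = 18 + 3 = 21.
Iteration 6: 21 < 25 holds -> x = 21 + 3 = 24.
Iteration 7: 24 < 25 holds -> x = 24 + 3 = 27.
Iteration 8: 27 < 25 fails; recursion stops.
x values: 6, 9, 12, 15, 18, 21, 24, 27; the maximum is 27.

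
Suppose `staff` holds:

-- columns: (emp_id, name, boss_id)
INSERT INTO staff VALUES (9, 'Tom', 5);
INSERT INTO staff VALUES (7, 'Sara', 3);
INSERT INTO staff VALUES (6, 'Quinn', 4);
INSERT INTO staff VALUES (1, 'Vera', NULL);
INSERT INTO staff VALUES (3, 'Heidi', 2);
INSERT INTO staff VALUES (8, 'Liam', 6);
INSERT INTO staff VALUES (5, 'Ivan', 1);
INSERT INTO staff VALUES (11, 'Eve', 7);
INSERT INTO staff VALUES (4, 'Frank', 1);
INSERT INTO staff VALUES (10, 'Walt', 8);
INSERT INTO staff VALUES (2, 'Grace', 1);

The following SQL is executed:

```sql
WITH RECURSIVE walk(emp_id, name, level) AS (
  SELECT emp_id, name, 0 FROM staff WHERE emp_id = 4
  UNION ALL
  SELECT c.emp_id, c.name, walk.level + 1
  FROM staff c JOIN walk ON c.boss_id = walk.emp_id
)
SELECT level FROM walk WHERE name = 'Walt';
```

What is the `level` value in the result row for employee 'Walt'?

Base: emp_id=4 (Frank) at level 0.
Iteration 1: rows with boss_id in {4} -> Quinn (id 6, level 1).
Iteration 2: rows with boss_id in {6} -> Liam (id 8, level 2).
Iteration 3: rows with boss_id in {8} -> Walt (id 10, level 3).
Iteration 4: no rows with boss_id in {10}; recursion stops.

3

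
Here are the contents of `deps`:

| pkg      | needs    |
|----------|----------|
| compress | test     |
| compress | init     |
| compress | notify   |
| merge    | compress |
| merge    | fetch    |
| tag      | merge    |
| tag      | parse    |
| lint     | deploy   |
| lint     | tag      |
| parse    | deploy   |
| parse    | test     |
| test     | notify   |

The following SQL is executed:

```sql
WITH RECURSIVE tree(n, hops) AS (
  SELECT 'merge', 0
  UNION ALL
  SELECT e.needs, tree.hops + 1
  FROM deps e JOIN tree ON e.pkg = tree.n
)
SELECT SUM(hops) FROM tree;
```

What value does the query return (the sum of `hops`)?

Base: (merge, hops=0).
Iteration 1: edges from {merge} -> (compress, hops=1), (fetch, hops=1).
Iteration 2: edges from {compress,fetch} -> (init, hops=2), (notify, hops=2), (test, hops=2).
Iteration 3: edges from {init,notify,test} -> (notify, hops=3).
Iteration 4: no outgoing edges from {notify}; recursion stops.
SUM(hops) = 0 + 1 + 1 + 2 + 2 + 2 + 3 = 11.

11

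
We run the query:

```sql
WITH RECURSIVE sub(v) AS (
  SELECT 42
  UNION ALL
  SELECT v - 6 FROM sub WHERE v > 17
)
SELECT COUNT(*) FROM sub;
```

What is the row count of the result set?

Base: v=42.
Iteration 1: 42 > 17 holds -> v = 42 - 6 = 36.
Iteration 2: 36 > 17 holds -> v = 36 - 6 = 30.
Iteration 3: 30 > 17 holds -> v = 30 - 6 = 24.
Iteration 4: 24 > 17 holds -> v = 24 - 6 = 18.
Iteration 5: 18 > 17 holds -> v = 18 - 6 = 12.
Iteration 6: 12 > 17 fails; recursion stops.
Total rows emitted: 6.

6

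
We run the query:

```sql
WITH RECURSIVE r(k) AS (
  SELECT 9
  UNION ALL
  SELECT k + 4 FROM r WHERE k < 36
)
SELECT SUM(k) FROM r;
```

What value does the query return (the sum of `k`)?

184

Base: k=9.
Iteration 1: 9 < 36 holds -> k = 9 + 4 = 13.
Iteration 2: 13 < 36 holds -> k = 13 + 4 = 17.
Iteration 3: 17 < 36 holds -> k = 17 + 4 = 21.
Iteration 4: 21 < 36 holds -> k = 21 + 4 = 25.
Iteration 5: 25 < 36 holds -> k = 25 + 4 = 29.
Iteration 6: 29 < 36 holds -> k = 29 + 4 = 33.
Iteration 7: 33 < 36 holds -> k = 33 + 4 = 37.
Iteration 8: 37 < 36 fails; recursion stops.
SUM(k) = 9 + 13 + 17 + 21 + 25 + 29 + 33 + 37 = 184.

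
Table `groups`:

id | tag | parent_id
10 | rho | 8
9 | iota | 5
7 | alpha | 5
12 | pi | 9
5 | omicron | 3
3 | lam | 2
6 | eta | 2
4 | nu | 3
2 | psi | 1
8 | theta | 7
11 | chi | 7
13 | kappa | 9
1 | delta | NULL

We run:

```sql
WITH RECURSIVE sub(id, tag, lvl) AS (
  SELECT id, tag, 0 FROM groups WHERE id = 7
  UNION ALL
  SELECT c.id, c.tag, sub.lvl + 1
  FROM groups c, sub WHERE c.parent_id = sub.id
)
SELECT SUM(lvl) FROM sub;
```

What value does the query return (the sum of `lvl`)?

Base: id=7 (alpha) at lvl 0.
Iteration 1: rows with parent_id in {7} -> theta (id 8, lvl 1), chi (id 11, lvl 1).
Iteration 2: rows with parent_id in {8,11} -> rho (id 10, lvl 2).
Iteration 3: no rows with parent_id in {10}; recursion stops.
SUM(lvl) = 0 + 1 + 1 + 2 = 4.

4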